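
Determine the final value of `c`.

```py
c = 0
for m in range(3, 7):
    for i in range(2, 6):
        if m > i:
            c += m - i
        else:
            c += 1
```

m=3,i=2: 3>2, c = 0+1 = 1
m=3,i=3: not 3>3, c = 1+1 = 2
m=3,i=4: not 3>4, c = 2+1 = 3
m=3,i=5: not 3>5, c = 3+1 = 4
m=4,i=2: 4>2, c = 4+2 = 6
m=4,i=3: 4>3, c = 6+1 = 7
m=4,i=4: not 4>4, c = 7+1 = 8
m=4,i=5: not 4>5, c = 8+1 = 9
m=5,i=2: 5>2, c = 9+3 = 12
m=5,i=3: 5>3, c = 12+2 = 14
m=5,i=4: 5>4, c = 14+1 = 15
m=5,i=5: not 5>5, c = 15+1 = 16
m=6,i=2: 6>2, c = 16+4 = 20
m=6,i=3: 6>3, c = 20+3 = 23
m=6,i=4: 6>4, c = 23+2 = 25
m=6,i=5: 6>5, c = 25+1 = 26

26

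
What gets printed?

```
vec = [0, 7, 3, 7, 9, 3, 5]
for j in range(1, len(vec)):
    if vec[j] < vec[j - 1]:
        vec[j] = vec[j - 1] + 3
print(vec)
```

[0, 7, 10, 13, 16, 19, 22]

j=1: 7>=0, unchanged → [0, 7, 3, 7, 9, 3, 5]
j=2: 3<7, vec[2] = 7+3 = 10 → [0, 7, 10, 7, 9, 3, 5]
j=3: 7<10, vec[3] = 10+3 = 13 → [0, 7, 10, 13, 9, 3, 5]
j=4: 9<13, vec[4] = 13+3 = 16 → [0, 7, 10, 13, 16, 3, 5]
j=5: 3<16, vec[5] = 16+3 = 19 → [0, 7, 10, 13, 16, 19, 5]
j=6: 5<19, vec[6] = 19+3 = 22 → [0, 7, 10, 13, 16, 19, 22]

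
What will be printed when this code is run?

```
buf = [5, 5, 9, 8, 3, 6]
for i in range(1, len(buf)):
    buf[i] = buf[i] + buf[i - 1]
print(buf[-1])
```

36

i=1: buf[1] = 5+5 = 10 → [5, 10, 9, 8, 3, 6]
i=2: buf[2] = 9+10 = 19 → [5, 10, 19, 8, 3, 6]
i=3: buf[3] = 8+19 = 27 → [5, 10, 19, 27, 3, 6]
i=4: buf[4] = 3+27 = 30 → [5, 10, 19, 27, 30, 6]
i=5: buf[5] = 6+30 = 36 → [5, 10, 19, 27, 30, 36]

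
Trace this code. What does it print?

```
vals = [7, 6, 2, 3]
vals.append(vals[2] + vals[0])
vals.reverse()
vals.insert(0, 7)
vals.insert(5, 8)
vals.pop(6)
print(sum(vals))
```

35

append vals[2]+vals[0] = 2+7 = 9 → [7, 6, 2, 3, 9]
reverse → [9, 3, 2, 6, 7]
insert 7 at 0 → [7, 9, 3, 2, 6, 7]
insert 8 at 5 → [7, 9, 3, 2, 6, 8, 7]
pop(6) removes 7 → [7, 9, 3, 2, 6, 8]
sum = 35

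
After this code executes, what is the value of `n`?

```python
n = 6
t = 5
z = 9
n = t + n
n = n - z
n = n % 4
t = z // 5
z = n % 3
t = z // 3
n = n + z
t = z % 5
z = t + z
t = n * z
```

n = 5+6 = 11
n = 11-9 = 2
n = 2%4 = 2
t = 9//5 = 1
z = 2%3 = 2
t = 2//3 = 0
n = 2+2 = 4
t = 2%5 = 2
z = 2+2 = 4
t = 4*4 = 16

4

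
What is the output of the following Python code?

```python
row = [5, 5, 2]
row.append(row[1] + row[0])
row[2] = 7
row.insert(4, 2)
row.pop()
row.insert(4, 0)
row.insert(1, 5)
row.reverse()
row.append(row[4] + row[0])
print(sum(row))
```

37

append row[1]+row[0] = 5+5 = 10 → [5, 5, 2, 10]
row[2] = 7 → [5, 5, 7, 10]
insert 2 at 4 → [5, 5, 7, 10, 2]
pop() removes 2 → [5, 5, 7, 10]
insert 0 at 4 → [5, 5, 7, 10, 0]
insert 5 at 1 → [5, 5, 5, 7, 10, 0]
reverse → [0, 10, 7, 5, 5, 5]
append row[4]+row[0] = 5+0 = 5 → [0, 10, 7, 5, 5, 5, 5]
sum = 37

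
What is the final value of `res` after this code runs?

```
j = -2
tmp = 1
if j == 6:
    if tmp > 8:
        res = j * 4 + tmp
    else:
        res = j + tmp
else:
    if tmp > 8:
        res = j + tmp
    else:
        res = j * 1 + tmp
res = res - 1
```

j=-2, tmp=1
j == 6 is False; tmp > 8 is False
→ res = j * 1 + tmp = -1
res = (-1)-1 = -2

-2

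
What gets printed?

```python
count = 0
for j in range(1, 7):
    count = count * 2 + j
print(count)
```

120

j=1: count = 0*2+1 = 1
j=2: count = 1*2+2 = 4
j=3: count = 4*2+3 = 11
j=4: count = 11*2+4 = 26
j=5: count = 26*2+5 = 57
j=6: count = 57*2+6 = 120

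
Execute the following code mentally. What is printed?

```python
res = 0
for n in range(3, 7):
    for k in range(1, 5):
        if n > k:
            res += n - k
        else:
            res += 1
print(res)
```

n=3,k=1: 3>1, res = 0+2 = 2
n=3,k=2: 3>2, res = 2+1 = 3
n=3,k=3: not 3>3, res = 3+1 = 4
n=3,k=4: not 3>4, res = 4+1 = 5
n=4,k=1: 4>1, res = 5+3 = 8
n=4,k=2: 4>2, res = 8+2 = 10
n=4,k=3: 4>3, res = 10+1 = 11
n=4,k=4: not 4>4, res = 11+1 = 12
n=5,k=1: 5>1, res = 12+4 = 16
n=5,k=2: 5>2, res = 16+3 = 19
n=5,k=3: 5>3, res = 19+2 = 21
n=5,k=4: 5>4, res = 21+1 = 22
n=6,k=1: 6>1, res = 22+5 = 27
n=6,k=2: 6>2, res = 27+4 = 31
n=6,k=3: 6>3, res = 31+3 = 34
n=6,k=4: 6>4, res = 34+2 = 36

36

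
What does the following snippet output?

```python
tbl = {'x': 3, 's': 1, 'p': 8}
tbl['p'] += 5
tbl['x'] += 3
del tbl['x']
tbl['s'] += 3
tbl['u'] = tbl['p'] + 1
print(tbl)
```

tbl['p'] = 8+5 = 13 → {'x': 3, 's': 1, 'p': 13}
tbl['x'] = 3+3 = 6 → {'x': 6, 's': 1, 'p': 13}
del 'x' → {'s': 1, 'p': 13}
tbl['s'] = 1+3 = 4 → {'s': 4, 'p': 13}
tbl['u'] = tbl['p']+1 = 14 → {'s': 4, 'p': 13, 'u': 14}

{'s': 4, 'p': 13, 'u': 14}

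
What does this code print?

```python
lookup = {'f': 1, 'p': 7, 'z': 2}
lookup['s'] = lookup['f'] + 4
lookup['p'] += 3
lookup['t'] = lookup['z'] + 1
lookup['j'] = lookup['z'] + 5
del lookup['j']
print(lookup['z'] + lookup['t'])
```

lookup['s'] = lookup['f']+4 = 5 → {'f': 1, 'p': 7, 'z': 2, 's': 5}
lookup['p'] = 7+3 = 10 → {'f': 1, 'p': 10, 'z': 2, 's': 5}
lookup['t'] = lookup['z']+1 = 3 → {'f': 1, 'p': 10, 'z': 2, 's': 5, 't': 3}
lookup['j'] = lookup['z']+5 = 7 → {'f': 1, 'p': 10, 'z': 2, 's': 5, 't': 3, 'j': 7}
del 'j' → {'f': 1, 'p': 10, 'z': 2, 's': 5, 't': 3}
lookup['z']+lookup['t'] = 2+3 = 5

5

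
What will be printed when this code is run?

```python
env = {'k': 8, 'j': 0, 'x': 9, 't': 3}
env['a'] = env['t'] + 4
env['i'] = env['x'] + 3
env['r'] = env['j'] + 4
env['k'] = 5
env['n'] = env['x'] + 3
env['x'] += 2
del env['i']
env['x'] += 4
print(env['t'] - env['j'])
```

env['a'] = env['t']+4 = 7 → {'k': 8, 'j': 0, 'x': 9, 't': 3, 'a': 7}
env['i'] = env['x']+3 = 12 → {'k': 8, 'j': 0, 'x': 9, 't': 3, 'a': 7, 'i': 12}
env['r'] = env['j']+4 = 4 → {'k': 8, 'j': 0, 'x': 9, 't': 3, 'a': 7, 'i': 12, 'r': 4}
env['k'] = 5 → {'k': 5, 'j': 0, 'x': 9, 't': 3, 'a': 7, 'i': 12, 'r': 4}
env['n'] = env['x']+3 = 12 → {'k': 5, 'j': 0, 'x': 9, 't': 3, 'a': 7, 'i': 12, 'r': 4, 'n': 12}
env['x'] = 9+2 = 11 → {'k': 5, 'j': 0, 'x': 11, 't': 3, 'a': 7, 'i': 12, 'r': 4, 'n': 12}
del 'i' → {'k': 5, 'j': 0, 'x': 11, 't': 3, 'a': 7, 'r': 4, 'n': 12}
env['x'] = 11+4 = 15 → {'k': 5, 'j': 0, 'x': 15, 't': 3, 'a': 7, 'r': 4, 'n': 12}
env['t']-env['j'] = 3-0 = 3

3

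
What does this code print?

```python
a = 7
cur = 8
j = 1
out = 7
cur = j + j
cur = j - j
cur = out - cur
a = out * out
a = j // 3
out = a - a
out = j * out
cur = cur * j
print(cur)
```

7

cur = 1+1 = 2
cur = 1-1 = 0
cur = 7-0 = 7
a = 7*7 = 49
a = 1//3 = 0
out = 0-0 = 0
out = 1*0 = 0
cur = 7*1 = 7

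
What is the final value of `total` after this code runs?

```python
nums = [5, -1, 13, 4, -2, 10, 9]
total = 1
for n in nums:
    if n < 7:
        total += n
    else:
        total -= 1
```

4

n=5: <7, total = 1+5 = 6
n=-1: <7, total = 6+(-1) = 5
n=13: not <7, total = 5-1 = 4
n=4: <7, total = 4+4 = 8
n=-2: <7, total = 8+(-2) = 6
n=10: not <7, total = 6-1 = 5
n=9: not <7, total = 5-1 = 4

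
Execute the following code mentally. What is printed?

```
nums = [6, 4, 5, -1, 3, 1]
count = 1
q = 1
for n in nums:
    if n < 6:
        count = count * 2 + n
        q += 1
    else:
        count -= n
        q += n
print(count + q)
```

n=6: not <6, count = 1-6 = -5; q=7
n=4: <6, count = (-5)*2+4 = -6; q=8
n=5: <6, count = (-6)*2+5 = -7; q=9
n=-1: <6, count = (-7)*2+(-1) = -15; q=10
n=3: <6, count = (-15)*2+3 = -27; q=11
n=1: <6, count = (-27)*2+1 = -53; q=12
count+q = (-53)+12 = -41

-41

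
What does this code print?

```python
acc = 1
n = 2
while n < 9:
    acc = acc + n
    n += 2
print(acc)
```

21

n=2: acc = 1+2 = 3
n=4: acc = 3+4 = 7
n=6: acc = 7+6 = 13
n=8: acc = 13+8 = 21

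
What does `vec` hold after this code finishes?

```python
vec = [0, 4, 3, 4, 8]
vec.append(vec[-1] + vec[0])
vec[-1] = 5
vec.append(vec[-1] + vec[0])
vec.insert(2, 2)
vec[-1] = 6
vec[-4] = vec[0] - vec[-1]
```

append vec[-1]+vec[0] = 8+0 = 8 → [0, 4, 3, 4, 8, 8]
vec[-1] = 5 → [0, 4, 3, 4, 8, 5]
append vec[-1]+vec[0] = 5+0 = 5 → [0, 4, 3, 4, 8, 5, 5]
insert 2 at 2 → [0, 4, 2, 3, 4, 8, 5, 5]
vec[-1] = 6 → [0, 4, 2, 3, 4, 8, 5, 6]
vec[-4] = vec[0]-vec[-1] = 0-6 = -6 → [0, 4, 2, 3, -6, 8, 5, 6]

[0, 4, 2, 3, -6, 8, 5, 6]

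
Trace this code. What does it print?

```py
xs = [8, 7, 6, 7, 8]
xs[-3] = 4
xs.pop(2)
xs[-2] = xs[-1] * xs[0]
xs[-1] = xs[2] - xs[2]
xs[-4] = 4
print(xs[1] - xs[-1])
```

xs[-3] = 4 → [8, 7, 4, 7, 8]
pop(2) removes 4 → [8, 7, 7, 8]
xs[-2] = xs[-1]*xs[0] = 8*8 = 64 → [8, 7, 64, 8]
xs[-1] = xs[2]-xs[2] = 64-64 = 0 → [8, 7, 64, 0]
xs[-4] = 4 → [4, 7, 64, 0]
xs[1]-xs[-1] = 7-0 = 7

7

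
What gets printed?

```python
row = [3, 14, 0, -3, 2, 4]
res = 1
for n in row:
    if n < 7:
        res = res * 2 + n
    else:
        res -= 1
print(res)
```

60

n=3: <7, res = 1*2+3 = 5
n=14: not <7, res = 5-1 = 4
n=0: <7, res = 4*2+0 = 8
n=-3: <7, res = 8*2+(-3) = 13
n=2: <7, res = 13*2+2 = 28
n=4: <7, res = 28*2+4 = 60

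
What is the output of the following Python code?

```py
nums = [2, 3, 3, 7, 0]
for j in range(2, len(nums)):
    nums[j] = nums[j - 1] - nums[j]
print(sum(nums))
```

-9

j=2: nums[2] = 3-3 = 0 → [2, 3, 0, 7, 0]
j=3: nums[3] = 0-7 = -7 → [2, 3, 0, -7, 0]
j=4: nums[4] = (-7)-0 = -7 → [2, 3, 0, -7, -7]
sum = -9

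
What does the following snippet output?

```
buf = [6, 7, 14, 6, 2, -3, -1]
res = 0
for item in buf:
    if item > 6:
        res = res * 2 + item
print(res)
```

item=6: not >6
item=7: >6, res = 0*2+7 = 7
item=14: >6, res = 7*2+14 = 28
item=6: not >6
item=2: not >6
item=-3: not >6
item=-1: not >6

28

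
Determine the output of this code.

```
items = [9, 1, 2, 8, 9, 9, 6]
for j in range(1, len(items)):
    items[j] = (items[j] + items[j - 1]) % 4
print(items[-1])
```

j=1: items[1] = (1+9)%4 = 2 → [9, 2, 2, 8, 9, 9, 6]
j=2: items[2] = (2+2)%4 = 0 → [9, 2, 0, 8, 9, 9, 6]
j=3: items[3] = (8+0)%4 = 0 → [9, 2, 0, 0, 9, 9, 6]
j=4: items[4] = (9+0)%4 = 1 → [9, 2, 0, 0, 1, 9, 6]
j=5: items[5] = (9+1)%4 = 2 → [9, 2, 0, 0, 1, 2, 6]
j=6: items[6] = (6+2)%4 = 0 → [9, 2, 0, 0, 1, 2, 0]

0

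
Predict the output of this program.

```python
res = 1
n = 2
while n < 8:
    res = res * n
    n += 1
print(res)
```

5040

n=2: res = 1*2 = 2
n=3: res = 2*3 = 6
n=4: res = 6*4 = 24
n=5: res = 24*5 = 120
n=6: res = 120*6 = 720
n=7: res = 720*7 = 5040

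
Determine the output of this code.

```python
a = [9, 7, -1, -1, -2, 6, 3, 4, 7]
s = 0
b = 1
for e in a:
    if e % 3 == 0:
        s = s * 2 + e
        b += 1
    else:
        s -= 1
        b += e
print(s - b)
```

e=9: %3==0, s = 0*2+9 = 9; b=2
e=7: not %3==0, s = 9-1 = 8; b=9
e=-1: not %3==0, s = 8-1 = 7; b=8
e=-1: not %3==0, s = 7-1 = 6; b=7
e=-2: not %3==0, s = 6-1 = 5; b=5
e=6: %3==0, s = 5*2+6 = 16; b=6
e=3: %3==0, s = 16*2+3 = 35; b=7
e=4: not %3==0, s = 35-1 = 34; b=11
e=7: not %3==0, s = 34-1 = 33; b=18
s-b = 33-18 = 15

15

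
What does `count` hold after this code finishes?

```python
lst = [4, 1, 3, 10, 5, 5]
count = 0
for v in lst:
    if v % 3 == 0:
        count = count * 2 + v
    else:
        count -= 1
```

-4

v=4: not %3==0, count = 0-1 = -1
v=1: not %3==0, count = (-1)-1 = -2
v=3: %3==0, count = (-2)*2+3 = -1
v=10: not %3==0, count = (-1)-1 = -2
v=5: not %3==0, count = (-2)-1 = -3
v=5: not %3==0, count = (-3)-1 = -4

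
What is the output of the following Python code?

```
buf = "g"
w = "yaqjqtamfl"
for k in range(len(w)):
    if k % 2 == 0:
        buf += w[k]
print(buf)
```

k=0: add 'y' → 'gy'
k=1: skip
k=2: add 'q' → 'gyq'
k=3: skip
k=4: add 'q' → 'gyqq'
k=5: skip
k=6: add 'a' → 'gyqqa'
k=7: skip
k=8: add 'f' → 'gyqqaf'
k=9: skip

gyqqaf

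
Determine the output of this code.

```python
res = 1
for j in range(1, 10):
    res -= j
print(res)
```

-44

j=1: res = 1-1 = 0
j=2: res = 0-2 = -2
j=3: res = (-2)-3 = -5
j=4: res = (-5)-4 = -9
j=5: res = (-9)-5 = -14
j=6: res = (-14)-6 = -20
j=7: res = (-20)-7 = -27
j=8: res = (-27)-8 = -35
j=9: res = (-35)-9 = -44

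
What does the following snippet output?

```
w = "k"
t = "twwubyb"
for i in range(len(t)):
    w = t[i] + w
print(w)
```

i=0: prepend 't' → 'tk'
i=1: prepend 'w' → 'wtk'
i=2: prepend 'w' → 'wwtk'
i=3: prepend 'u' → 'uwwtk'
i=4: prepend 'b' → 'buwwtk'
i=5: prepend 'y' → 'ybuwwtk'
i=6: prepend 'b' → 'bybuwwtk'

bybuwwtk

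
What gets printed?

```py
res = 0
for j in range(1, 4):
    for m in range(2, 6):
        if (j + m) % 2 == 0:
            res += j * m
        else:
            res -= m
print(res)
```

j=1,m=2: odd sum, res = 0-2 = -2
j=1,m=3: even sum, res = (-2)+3 = 1
j=1,m=4: odd sum, res = 1-4 = -3
j=1,m=5: even sum, res = (-3)+5 = 2
j=2,m=2: even sum, res = 2+4 = 6
j=2,m=3: odd sum, res = 6-3 = 3
j=2,m=4: even sum, res = 3+8 = 11
j=2,m=5: odd sum, res = 11-5 = 6
j=3,m=2: odd sum, res = 6-2 = 4
j=3,m=3: even sum, res = 4+9 = 13
j=3,m=4: odd sum, res = 13-4 = 9
j=3,m=5: even sum, res = 9+15 = 24

24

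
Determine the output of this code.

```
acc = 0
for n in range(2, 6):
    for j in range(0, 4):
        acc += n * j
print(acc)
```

84

n=2,j=0: acc = 0+0 = 0
n=2,j=1: acc = 0+2 = 2
n=2,j=2: acc = 2+4 = 6
n=2,j=3: acc = 6+6 = 12
n=3,j=0: acc = 12+0 = 12
n=3,j=1: acc = 12+3 = 15
n=3,j=2: acc = 15+6 = 21
n=3,j=3: acc = 21+9 = 30
n=4,j=0: acc = 30+0 = 30
n=4,j=1: acc = 30+4 = 34
n=4,j=2: acc = 34+8 = 42
n=4,j=3: acc = 42+12 = 54
n=5,j=0: acc = 54+0 = 54
n=5,j=1: acc = 54+5 = 59
n=5,j=2: acc = 59+10 = 69
n=5,j=3: acc = 69+15 = 84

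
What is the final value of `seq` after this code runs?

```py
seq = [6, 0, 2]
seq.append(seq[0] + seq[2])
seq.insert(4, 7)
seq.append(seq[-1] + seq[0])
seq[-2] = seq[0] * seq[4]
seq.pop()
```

[6, 0, 2, 8, 42]

append seq[0]+seq[2] = 6+2 = 8 → [6, 0, 2, 8]
insert 7 at 4 → [6, 0, 2, 8, 7]
append seq[-1]+seq[0] = 7+6 = 13 → [6, 0, 2, 8, 7, 13]
seq[-2] = seq[0]*seq[4] = 6*7 = 42 → [6, 0, 2, 8, 42, 13]
pop() removes 13 → [6, 0, 2, 8, 42]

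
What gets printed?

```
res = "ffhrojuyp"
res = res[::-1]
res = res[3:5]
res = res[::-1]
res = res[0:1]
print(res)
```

o

reverse → 'pyujorhff'
slice [3:5] → 'jo'
reverse → 'oj'
slice [0:1] → 'o'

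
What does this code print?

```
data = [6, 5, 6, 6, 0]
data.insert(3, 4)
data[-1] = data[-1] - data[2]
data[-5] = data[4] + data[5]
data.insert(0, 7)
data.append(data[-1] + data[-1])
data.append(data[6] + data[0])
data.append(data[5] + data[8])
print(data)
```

[7, 6, 0, 6, 4, 6, -6, -12, 1, 7]

insert 4 at 3 → [6, 5, 6, 4, 6, 0]
data[-1] = data[-1]-data[2] = 0-6 = -6 → [6, 5, 6, 4, 6, -6]
data[-5] = data[4]+data[5] = 6+(-6) = 0 → [6, 0, 6, 4, 6, -6]
insert 7 at 0 → [7, 6, 0, 6, 4, 6, -6]
append data[-1]+data[-1] = (-6)+(-6) = -12 → [7, 6, 0, 6, 4, 6, -6, -12]
append data[6]+data[0] = (-6)+7 = 1 → [7, 6, 0, 6, 4, 6, -6, -12, 1]
append data[5]+data[8] = 6+1 = 7 → [7, 6, 0, 6, 4, 6, -6, -12, 1, 7]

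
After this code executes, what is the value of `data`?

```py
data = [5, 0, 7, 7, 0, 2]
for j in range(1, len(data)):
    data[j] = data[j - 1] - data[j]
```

[5, 5, -2, -9, -9, -11]

j=1: data[1] = 5-0 = 5 → [5, 5, 7, 7, 0, 2]
j=2: data[2] = 5-7 = -2 → [5, 5, -2, 7, 0, 2]
j=3: data[3] = (-2)-7 = -9 → [5, 5, -2, -9, 0, 2]
j=4: data[4] = (-9)-0 = -9 → [5, 5, -2, -9, -9, 2]
j=5: data[5] = (-9)-2 = -11 → [5, 5, -2, -9, -9, -11]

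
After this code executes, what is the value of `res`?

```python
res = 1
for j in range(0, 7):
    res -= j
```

j=0: res = 1-0 = 1
j=1: res = 1-1 = 0
j=2: res = 0-2 = -2
j=3: res = (-2)-3 = -5
j=4: res = (-5)-4 = -9
j=5: res = (-9)-5 = -14
j=6: res = (-14)-6 = -20

-20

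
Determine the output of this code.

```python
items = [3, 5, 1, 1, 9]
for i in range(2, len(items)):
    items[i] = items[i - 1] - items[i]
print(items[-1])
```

i=2: items[2] = 5-1 = 4 → [3, 5, 4, 1, 9]
i=3: items[3] = 4-1 = 3 → [3, 5, 4, 3, 9]
i=4: items[4] = 3-9 = -6 → [3, 5, 4, 3, -6]

-6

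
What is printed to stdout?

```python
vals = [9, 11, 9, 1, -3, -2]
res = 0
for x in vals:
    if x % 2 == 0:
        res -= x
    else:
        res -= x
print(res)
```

-25

x=9: not even, res = 0-9 = -9
x=11: not even, res = (-9)-11 = -20
x=9: not even, res = (-20)-9 = -29
x=1: not even, res = (-29)-1 = -30
x=-3: not even, res = (-30)-(-3) = -27
x=-2: even, res = (-27)-(-2) = -25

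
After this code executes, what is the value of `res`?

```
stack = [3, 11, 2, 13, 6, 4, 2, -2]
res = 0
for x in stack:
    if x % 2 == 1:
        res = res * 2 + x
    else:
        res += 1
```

53

x=3: odd, res = 0*2+3 = 3
x=11: odd, res = 3*2+11 = 17
x=2: not odd, res = 17+1 = 18
x=13: odd, res = 18*2+13 = 49
x=6: not odd, res = 49+1 = 50
x=4: not odd, res = 50+1 = 51
x=2: not odd, res = 51+1 = 52
x=-2: not odd, res = 52+1 = 53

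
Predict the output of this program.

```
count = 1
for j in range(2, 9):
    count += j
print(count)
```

36

j=2: count = 1+2 = 3
j=3: count = 3+3 = 6
j=4: count = 6+4 = 10
j=5: count = 10+5 = 15
j=6: count = 15+6 = 21
j=7: count = 21+7 = 28
j=8: count = 28+8 = 36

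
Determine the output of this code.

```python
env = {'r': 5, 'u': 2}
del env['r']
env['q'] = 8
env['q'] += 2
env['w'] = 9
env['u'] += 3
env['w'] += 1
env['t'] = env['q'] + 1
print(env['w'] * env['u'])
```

50

del 'r' → {'u': 2}
env['q'] = 8 → {'u': 2, 'q': 8}
env['q'] = 8+2 = 10 → {'u': 2, 'q': 10}
env['w'] = 9 → {'u': 2, 'q': 10, 'w': 9}
env['u'] = 2+3 = 5 → {'u': 5, 'q': 10, 'w': 9}
env['w'] = 9+1 = 10 → {'u': 5, 'q': 10, 'w': 10}
env['t'] = env['q']+1 = 11 → {'u': 5, 'q': 10, 'w': 10, 't': 11}
env['w']*env['u'] = 10*5 = 50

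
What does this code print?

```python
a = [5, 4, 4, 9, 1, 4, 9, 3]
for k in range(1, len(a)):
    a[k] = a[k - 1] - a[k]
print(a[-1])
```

-29

k=1: a[1] = 5-4 = 1 → [5, 1, 4, 9, 1, 4, 9, 3]
k=2: a[2] = 1-4 = -3 → [5, 1, -3, 9, 1, 4, 9, 3]
k=3: a[3] = (-3)-9 = -12 → [5, 1, -3, -12, 1, 4, 9, 3]
k=4: a[4] = (-12)-1 = -13 → [5, 1, -3, -12, -13, 4, 9, 3]
k=5: a[5] = (-13)-4 = -17 → [5, 1, -3, -12, -13, -17, 9, 3]
k=6: a[6] = (-17)-9 = -26 → [5, 1, -3, -12, -13, -17, -26, 3]
k=7: a[7] = (-26)-3 = -29 → [5, 1, -3, -12, -13, -17, -26, -29]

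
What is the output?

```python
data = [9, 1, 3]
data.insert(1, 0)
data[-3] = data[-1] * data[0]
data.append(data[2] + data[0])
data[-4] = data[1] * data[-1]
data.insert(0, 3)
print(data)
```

insert 0 at 1 → [9, 0, 1, 3]
data[-3] = data[-1]*data[0] = 3*9 = 27 → [9, 27, 1, 3]
append data[2]+data[0] = 1+9 = 10 → [9, 27, 1, 3, 10]
data[-4] = data[1]*data[-1] = 27*10 = 270 → [9, 270, 1, 3, 10]
insert 3 at 0 → [3, 9, 270, 1, 3, 10]

[3, 9, 270, 1, 3, 10]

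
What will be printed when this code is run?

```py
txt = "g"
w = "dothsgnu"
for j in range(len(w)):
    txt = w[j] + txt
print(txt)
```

ungshtodg

j=0: prepend 'd' → 'dg'
j=1: prepend 'o' → 'odg'
j=2: prepend 't' → 'todg'
j=3: prepend 'h' → 'htodg'
j=4: prepend 's' → 'shtodg'
j=5: prepend 'g' → 'gshtodg'
j=6: prepend 'n' → 'ngshtodg'
j=7: prepend 'u' → 'ungshtodg'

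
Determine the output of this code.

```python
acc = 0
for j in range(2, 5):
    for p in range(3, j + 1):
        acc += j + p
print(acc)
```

21

j=3,p=3: acc = 0+6 = 6
j=4,p=3: acc = 6+7 = 13
j=4,p=4: acc = 13+8 = 21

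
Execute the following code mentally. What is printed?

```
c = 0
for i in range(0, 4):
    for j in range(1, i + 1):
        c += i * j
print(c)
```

25

i=1,j=1: c = 0+1 = 1
i=2,j=1: c = 1+2 = 3
i=2,j=2: c = 3+4 = 7
i=3,j=1: c = 7+3 = 10
i=3,j=2: c = 10+6 = 16
i=3,j=3: c = 16+9 = 25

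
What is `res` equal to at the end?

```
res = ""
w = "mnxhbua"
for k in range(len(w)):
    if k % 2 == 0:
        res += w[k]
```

k=0: add 'm' → 'm'
k=1: skip
k=2: add 'x' → 'mx'
k=3: skip
k=4: add 'b' → 'mxb'
k=5: skip
k=6: add 'a' → 'mxba'

'mxba'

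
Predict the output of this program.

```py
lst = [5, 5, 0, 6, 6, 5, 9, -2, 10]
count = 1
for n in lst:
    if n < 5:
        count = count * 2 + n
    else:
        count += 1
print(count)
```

19

n=5: not <5, count = 1+1 = 2
n=5: not <5, count = 2+1 = 3
n=0: <5, count = 3*2+0 = 6
n=6: not <5, count = 6+1 = 7
n=6: not <5, count = 7+1 = 8
n=5: not <5, count = 8+1 = 9
n=9: not <5, count = 9+1 = 10
n=-2: <5, count = 10*2+(-2) = 18
n=10: not <5, count = 18+1 = 19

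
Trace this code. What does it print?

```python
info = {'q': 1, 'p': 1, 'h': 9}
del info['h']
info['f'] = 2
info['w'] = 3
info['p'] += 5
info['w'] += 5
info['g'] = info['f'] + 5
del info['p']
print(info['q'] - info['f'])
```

-1

del 'h' → {'q': 1, 'p': 1}
info['f'] = 2 → {'q': 1, 'p': 1, 'f': 2}
info['w'] = 3 → {'q': 1, 'p': 1, 'f': 2, 'w': 3}
info['p'] = 1+5 = 6 → {'q': 1, 'p': 6, 'f': 2, 'w': 3}
info['w'] = 3+5 = 8 → {'q': 1, 'p': 6, 'f': 2, 'w': 8}
info['g'] = info['f']+5 = 7 → {'q': 1, 'p': 6, 'f': 2, 'w': 8, 'g': 7}
del 'p' → {'q': 1, 'f': 2, 'w': 8, 'g': 7}
info['q']-info['f'] = 1-2 = -1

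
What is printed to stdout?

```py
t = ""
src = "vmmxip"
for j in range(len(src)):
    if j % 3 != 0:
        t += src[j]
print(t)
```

j=0: skip
j=1: add 'm' → 'm'
j=2: add 'm' → 'mm'
j=3: skip
j=4: add 'i' → 'mmi'
j=5: add 'p' → 'mmip'

mmip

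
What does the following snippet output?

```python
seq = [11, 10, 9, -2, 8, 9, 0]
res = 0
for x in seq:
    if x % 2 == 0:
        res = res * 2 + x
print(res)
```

88

x=11: not even
x=10: even, res = 0*2+10 = 10
x=9: not even
x=-2: even, res = 10*2+(-2) = 18
x=8: even, res = 18*2+8 = 44
x=9: not even
x=0: even, res = 44*2+0 = 88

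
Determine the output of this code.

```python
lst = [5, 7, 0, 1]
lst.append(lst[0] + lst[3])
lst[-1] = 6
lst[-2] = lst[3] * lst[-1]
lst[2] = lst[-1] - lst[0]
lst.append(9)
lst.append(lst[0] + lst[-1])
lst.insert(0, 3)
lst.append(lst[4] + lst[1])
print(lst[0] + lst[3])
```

append lst[0]+lst[3] = 5+1 = 6 → [5, 7, 0, 1, 6]
lst[-1] = 6 → [5, 7, 0, 1, 6]
lst[-2] = lst[3]*lst[-1] = 1*6 = 6 → [5, 7, 0, 6, 6]
lst[2] = lst[-1]-lst[0] = 6-5 = 1 → [5, 7, 1, 6, 6]
append 9 → [5, 7, 1, 6, 6, 9]
append lst[0]+lst[-1] = 5+9 = 14 → [5, 7, 1, 6, 6, 9, 14]
insert 3 at 0 → [3, 5, 7, 1, 6, 6, 9, 14]
append lst[4]+lst[1] = 6+5 = 11 → [3, 5, 7, 1, 6, 6, 9, 14, 11]
lst[0]+lst[3] = 3+1 = 4

4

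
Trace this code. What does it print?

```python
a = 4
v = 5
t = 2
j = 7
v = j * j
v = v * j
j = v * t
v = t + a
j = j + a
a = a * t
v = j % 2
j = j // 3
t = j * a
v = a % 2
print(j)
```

230

v = 7*7 = 49
v = 49*7 = 343
j = 343*2 = 686
v = 2+4 = 6
j = 686+4 = 690
a = 4*2 = 8
v = 690%2 = 0
j = 690//3 = 230
t = 230*8 = 1840
v = 8%2 = 0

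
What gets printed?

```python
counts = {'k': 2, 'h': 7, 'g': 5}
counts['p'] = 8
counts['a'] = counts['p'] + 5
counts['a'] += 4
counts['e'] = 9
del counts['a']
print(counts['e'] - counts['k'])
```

counts['p'] = 8 → {'k': 2, 'h': 7, 'g': 5, 'p': 8}
counts['a'] = counts['p']+5 = 13 → {'k': 2, 'h': 7, 'g': 5, 'p': 8, 'a': 13}
counts['a'] = 13+4 = 17 → {'k': 2, 'h': 7, 'g': 5, 'p': 8, 'a': 17}
counts['e'] = 9 → {'k': 2, 'h': 7, 'g': 5, 'p': 8, 'a': 17, 'e': 9}
del 'a' → {'k': 2, 'h': 7, 'g': 5, 'p': 8, 'e': 9}
counts['e']-counts['k'] = 9-2 = 7

7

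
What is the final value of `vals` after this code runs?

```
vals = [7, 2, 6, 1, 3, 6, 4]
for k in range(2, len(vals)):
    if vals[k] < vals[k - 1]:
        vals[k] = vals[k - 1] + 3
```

k=2: 6>=2, unchanged → [7, 2, 6, 1, 3, 6, 4]
k=3: 1<6, vals[3] = 6+3 = 9 → [7, 2, 6, 9, 3, 6, 4]
k=4: 3<9, vals[4] = 9+3 = 12 → [7, 2, 6, 9, 12, 6, 4]
k=5: 6<12, vals[5] = 12+3 = 15 → [7, 2, 6, 9, 12, 15, 4]
k=6: 4<15, vals[6] = 15+3 = 18 → [7, 2, 6, 9, 12, 15, 18]

[7, 2, 6, 9, 12, 15, 18]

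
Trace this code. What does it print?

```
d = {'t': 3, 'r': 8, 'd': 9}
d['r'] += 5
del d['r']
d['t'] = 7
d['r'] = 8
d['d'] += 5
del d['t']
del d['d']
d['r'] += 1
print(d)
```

d['r'] = 8+5 = 13 → {'t': 3, 'r': 13, 'd': 9}
del 'r' → {'t': 3, 'd': 9}
d['t'] = 7 → {'t': 7, 'd': 9}
d['r'] = 8 → {'t': 7, 'd': 9, 'r': 8}
d['d'] = 9+5 = 14 → {'t': 7, 'd': 14, 'r': 8}
del 't' → {'d': 14, 'r': 8}
del 'd' → {'r': 8}
d['r'] = 8+1 = 9 → {'r': 9}

{'r': 9}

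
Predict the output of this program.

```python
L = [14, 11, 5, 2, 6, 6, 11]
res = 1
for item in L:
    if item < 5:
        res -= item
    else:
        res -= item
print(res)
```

item=14: not <5, res = 1-14 = -13
item=11: not <5, res = (-13)-11 = -24
item=5: not <5, res = (-24)-5 = -29
item=2: <5, res = (-29)-2 = -31
item=6: not <5, res = (-31)-6 = -37
item=6: not <5, res = (-37)-6 = -43
item=11: not <5, res = (-43)-11 = -54

-54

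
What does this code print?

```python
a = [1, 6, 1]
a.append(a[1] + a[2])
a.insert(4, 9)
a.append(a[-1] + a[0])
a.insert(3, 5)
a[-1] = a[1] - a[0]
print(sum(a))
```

34

append a[1]+a[2] = 6+1 = 7 → [1, 6, 1, 7]
insert 9 at 4 → [1, 6, 1, 7, 9]
append a[-1]+a[0] = 9+1 = 10 → [1, 6, 1, 7, 9, 10]
insert 5 at 3 → [1, 6, 1, 5, 7, 9, 10]
a[-1] = a[1]-a[0] = 6-1 = 5 → [1, 6, 1, 5, 7, 9, 5]
sum = 34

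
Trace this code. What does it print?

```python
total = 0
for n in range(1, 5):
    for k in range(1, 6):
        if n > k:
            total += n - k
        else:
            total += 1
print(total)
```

n=1,k=1: not 1>1, total = 0+1 = 1
n=1,k=2: not 1>2, total = 1+1 = 2
n=1,k=3: not 1>3, total = 2+1 = 3
n=1,k=4: not 1>4, total = 3+1 = 4
n=1,k=5: not 1>5, total = 4+1 = 5
n=2,k=1: 2>1, total = 5+1 = 6
n=2,k=2: not 2>2, total = 6+1 = 7
n=2,k=3: not 2>3, total = 7+1 = 8
n=2,k=4: not 2>4, total = 8+1 = 9
n=2,k=5: not 2>5, total = 9+1 = 10
n=3,k=1: 3>1, total = 10+2 = 12
n=3,k=2: 3>2, total = 12+1 = 13
n=3,k=3: not 3>3, total = 13+1 = 14
n=3,k=4: not 3>4, total = 14+1 = 15
n=3,k=5: not 3>5, total = 15+1 = 16
n=4,k=1: 4>1, total = 16+3 = 19
n=4,k=2: 4>2, total = 19+2 = 21
n=4,k=3: 4>3, total = 21+1 = 22
n=4,k=4: not 4>4, total = 22+1 = 23
n=4,k=5: not 4>5, total = 23+1 = 24

24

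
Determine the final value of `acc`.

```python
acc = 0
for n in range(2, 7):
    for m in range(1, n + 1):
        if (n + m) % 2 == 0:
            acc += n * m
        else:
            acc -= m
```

n=2,m=1: odd sum, acc = 0-1 = -1
n=2,m=2: even sum, acc = (-1)+4 = 3
n=3,m=1: even sum, acc = 3+3 = 6
n=3,m=2: odd sum, acc = 6-2 = 4
n=3,m=3: even sum, acc = 4+9 = 13
n=4,m=1: odd sum, acc = 13-1 = 12
n=4,m=2: even sum, acc = 12+8 = 20
n=4,m=3: odd sum, acc = 20-3 = 17
n=4,m=4: even sum, acc = 17+16 = 33
n=5,m=1: even sum, acc = 33+5 = 38
n=5,m=2: odd sum, acc = 38-2 = 36
n=5,m=3: even sum, acc = 36+15 = 51
n=5,m=4: odd sum, acc = 51-4 = 47
n=5,m=5: even sum, acc = 47+25 = 72
n=6,m=1: odd sum, acc = 72-1 = 71
n=6,m=2: even sum, acc = 71+12 = 83
n=6,m=3: odd sum, acc = 83-3 = 80
n=6,m=4: even sum, acc = 80+24 = 104
n=6,m=5: odd sum, acc = 104-5 = 99
n=6,m=6: even sum, acc = 99+36 = 135

135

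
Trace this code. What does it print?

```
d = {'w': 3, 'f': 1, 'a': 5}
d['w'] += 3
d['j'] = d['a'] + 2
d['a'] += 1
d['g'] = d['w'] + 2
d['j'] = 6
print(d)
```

d['w'] = 3+3 = 6 → {'w': 6, 'f': 1, 'a': 5}
d['j'] = d['a']+2 = 7 → {'w': 6, 'f': 1, 'a': 5, 'j': 7}
d['a'] = 5+1 = 6 → {'w': 6, 'f': 1, 'a': 6, 'j': 7}
d['g'] = d['w']+2 = 8 → {'w': 6, 'f': 1, 'a': 6, 'j': 7, 'g': 8}
d['j'] = 6 → {'w': 6, 'f': 1, 'a': 6, 'j': 6, 'g': 8}

{'w': 6, 'f': 1, 'a': 6, 'j': 6, 'g': 8}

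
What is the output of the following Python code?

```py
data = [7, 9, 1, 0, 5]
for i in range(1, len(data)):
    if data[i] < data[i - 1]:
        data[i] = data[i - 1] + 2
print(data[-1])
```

15

i=1: 9>=7, unchanged → [7, 9, 1, 0, 5]
i=2: 1<9, data[2] = 9+2 = 11 → [7, 9, 11, 0, 5]
i=3: 0<11, data[3] = 11+2 = 13 → [7, 9, 11, 13, 5]
i=4: 5<13, data[4] = 13+2 = 15 → [7, 9, 11, 13, 15]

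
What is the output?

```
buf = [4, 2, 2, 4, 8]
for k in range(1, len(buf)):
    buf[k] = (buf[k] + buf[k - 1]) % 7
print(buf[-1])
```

k=1: buf[1] = (2+4)%7 = 6 → [4, 6, 2, 4, 8]
k=2: buf[2] = (2+6)%7 = 1 → [4, 6, 1, 4, 8]
k=3: buf[3] = (4+1)%7 = 5 → [4, 6, 1, 5, 8]
k=4: buf[4] = (8+5)%7 = 6 → [4, 6, 1, 5, 6]

6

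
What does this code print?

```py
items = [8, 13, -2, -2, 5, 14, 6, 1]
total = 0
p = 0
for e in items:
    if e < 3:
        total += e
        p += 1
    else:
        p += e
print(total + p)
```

46

e=8: not <3; p=8
e=13: not <3; p=21
e=-2: <3, total = 0+(-2) = -2; p=22
e=-2: <3, total = (-2)+(-2) = -4; p=23
e=5: not <3; p=28
e=14: not <3; p=42
e=6: not <3; p=48
e=1: <3, total = (-4)+1 = -3; p=49
total+p = (-3)+49 = 46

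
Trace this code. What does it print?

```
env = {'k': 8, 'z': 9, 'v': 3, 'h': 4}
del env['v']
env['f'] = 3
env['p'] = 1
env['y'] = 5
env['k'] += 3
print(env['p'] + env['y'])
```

del 'v' → {'k': 8, 'z': 9, 'h': 4}
env['f'] = 3 → {'k': 8, 'z': 9, 'h': 4, 'f': 3}
env['p'] = 1 → {'k': 8, 'z': 9, 'h': 4, 'f': 3, 'p': 1}
env['y'] = 5 → {'k': 8, 'z': 9, 'h': 4, 'f': 3, 'p': 1, 'y': 5}
env['k'] = 8+3 = 11 → {'k': 11, 'z': 9, 'h': 4, 'f': 3, 'p': 1, 'y': 5}
env['p']+env['y'] = 1+5 = 6

6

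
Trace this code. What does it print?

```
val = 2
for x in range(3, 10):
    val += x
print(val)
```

x=3: val = 2+3 = 5
x=4: val = 5+4 = 9
x=5: val = 9+5 = 14
x=6: val = 14+6 = 20
x=7: val = 20+7 = 27
x=8: val = 27+8 = 35
x=9: val = 35+9 = 44

44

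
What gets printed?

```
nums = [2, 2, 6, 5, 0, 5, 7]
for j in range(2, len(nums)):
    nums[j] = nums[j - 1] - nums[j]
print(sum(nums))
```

j=2: nums[2] = 2-6 = -4 → [2, 2, -4, 5, 0, 5, 7]
j=3: nums[3] = (-4)-5 = -9 → [2, 2, -4, -9, 0, 5, 7]
j=4: nums[4] = (-9)-0 = -9 → [2, 2, -4, -9, -9, 5, 7]
j=5: nums[5] = (-9)-5 = -14 → [2, 2, -4, -9, -9, -14, 7]
j=6: nums[6] = (-14)-7 = -21 → [2, 2, -4, -9, -9, -14, -21]
sum = -53

-53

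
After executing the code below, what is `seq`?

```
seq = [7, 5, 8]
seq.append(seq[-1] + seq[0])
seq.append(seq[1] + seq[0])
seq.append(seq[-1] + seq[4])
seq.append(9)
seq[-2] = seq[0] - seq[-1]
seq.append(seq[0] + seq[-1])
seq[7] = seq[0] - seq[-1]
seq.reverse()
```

[-9, 9, -2, 12, 15, 8, 5, 7]

append seq[-1]+seq[0] = 8+7 = 15 → [7, 5, 8, 15]
append seq[1]+seq[0] = 5+7 = 12 → [7, 5, 8, 15, 12]
append seq[-1]+seq[4] = 12+12 = 24 → [7, 5, 8, 15, 12, 24]
append 9 → [7, 5, 8, 15, 12, 24, 9]
seq[-2] = seq[0]-seq[-1] = 7-9 = -2 → [7, 5, 8, 15, 12, -2, 9]
append seq[0]+seq[-1] = 7+9 = 16 → [7, 5, 8, 15, 12, -2, 9, 16]
seq[7] = seq[0]-seq[-1] = 7-16 = -9 → [7, 5, 8, 15, 12, -2, 9, -9]
reverse → [-9, 9, -2, 12, 15, 8, 5, 7]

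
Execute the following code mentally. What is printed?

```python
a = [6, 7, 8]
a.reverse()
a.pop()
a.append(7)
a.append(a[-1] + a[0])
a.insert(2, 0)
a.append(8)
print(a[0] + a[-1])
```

reverse → [8, 7, 6]
pop() removes 6 → [8, 7]
append 7 → [8, 7, 7]
append a[-1]+a[0] = 7+8 = 15 → [8, 7, 7, 15]
insert 0 at 2 → [8, 7, 0, 7, 15]
append 8 → [8, 7, 0, 7, 15, 8]
a[0]+a[-1] = 8+8 = 16

16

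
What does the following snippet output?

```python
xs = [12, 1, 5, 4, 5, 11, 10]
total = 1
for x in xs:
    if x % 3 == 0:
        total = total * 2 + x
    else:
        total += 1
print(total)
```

20

x=12: %3==0, total = 1*2+12 = 14
x=1: not %3==0, total = 14+1 = 15
x=5: not %3==0, total = 15+1 = 16
x=4: not %3==0, total = 16+1 = 17
x=5: not %3==0, total = 17+1 = 18
x=11: not %3==0, total = 18+1 = 19
x=10: not %3==0, total = 19+1 = 20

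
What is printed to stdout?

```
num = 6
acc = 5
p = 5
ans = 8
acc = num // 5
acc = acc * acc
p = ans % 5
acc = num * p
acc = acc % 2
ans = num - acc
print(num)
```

acc = 6//5 = 1
acc = 1*1 = 1
p = 8%5 = 3
acc = 6*3 = 18
acc = 18%2 = 0
ans = 6-0 = 6

6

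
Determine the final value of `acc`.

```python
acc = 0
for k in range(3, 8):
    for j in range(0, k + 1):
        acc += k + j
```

k=3,j=0: acc = 0+3 = 3
k=3,j=1: acc = 3+4 = 7
k=3,j=2: acc = 7+5 = 12
k=3,j=3: acc = 12+6 = 18
k=4,j=0: acc = 18+4 = 22
k=4,j=1: acc = 22+5 = 27
k=4,j=2: acc = 27+6 = 33
k=4,j=3: acc = 33+7 = 40
k=4,j=4: acc = 40+8 = 48
k=5,j=0: acc = 48+5 = 53
k=5,j=1: acc = 53+6 = 59
k=5,j=2: acc = 59+7 = 66
k=5,j=3: acc = 66+8 = 74
k=5,j=4: acc = 74+9 = 83
k=5,j=5: acc = 83+10 = 93
k=6,j=0: acc = 93+6 = 99
k=6,j=1: acc = 99+7 = 106
k=6,j=2: acc = 106+8 = 114
k=6,j=3: acc = 114+9 = 123
k=6,j=4: acc = 123+10 = 133
k=6,j=5: acc = 133+11 = 144
k=6,j=6: acc = 144+12 = 156
k=7,j=0: acc = 156+7 = 163
k=7,j=1: acc = 163+8 = 171
k=7,j=2: acc = 171+9 = 180
k=7,j=3: acc = 180+10 = 190
k=7,j=4: acc = 190+11 = 201
k=7,j=5: acc = 201+12 = 213
k=7,j=6: acc = 213+13 = 226
k=7,j=7: acc = 226+14 = 240

240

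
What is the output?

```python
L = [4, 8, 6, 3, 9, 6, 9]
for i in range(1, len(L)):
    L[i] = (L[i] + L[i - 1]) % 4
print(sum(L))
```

i=1: L[1] = (8+4)%4 = 0 → [4, 0, 6, 3, 9, 6, 9]
i=2: L[2] = (6+0)%4 = 2 → [4, 0, 2, 3, 9, 6, 9]
i=3: L[3] = (3+2)%4 = 1 → [4, 0, 2, 1, 9, 6, 9]
i=4: L[4] = (9+1)%4 = 2 → [4, 0, 2, 1, 2, 6, 9]
i=5: L[5] = (6+2)%4 = 0 → [4, 0, 2, 1, 2, 0, 9]
i=6: L[6] = (9+0)%4 = 1 → [4, 0, 2, 1, 2, 0, 1]
sum = 10

10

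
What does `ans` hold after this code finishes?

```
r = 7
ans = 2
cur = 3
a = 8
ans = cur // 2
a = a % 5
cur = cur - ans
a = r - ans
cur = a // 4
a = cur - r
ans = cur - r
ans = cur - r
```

ans = 3//2 = 1
a = 8%5 = 3
cur = 3-1 = 2
a = 7-1 = 6
cur = 6//4 = 1
a = 1-7 = -6
ans = 1-7 = -6
ans = 1-7 = -6

-6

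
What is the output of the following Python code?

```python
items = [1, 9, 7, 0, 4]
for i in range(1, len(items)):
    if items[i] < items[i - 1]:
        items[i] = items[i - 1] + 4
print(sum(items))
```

61

i=1: 9>=1, unchanged → [1, 9, 7, 0, 4]
i=2: 7<9, items[2] = 9+4 = 13 → [1, 9, 13, 0, 4]
i=3: 0<13, items[3] = 13+4 = 17 → [1, 9, 13, 17, 4]
i=4: 4<17, items[4] = 17+4 = 21 → [1, 9, 13, 17, 21]
sum = 61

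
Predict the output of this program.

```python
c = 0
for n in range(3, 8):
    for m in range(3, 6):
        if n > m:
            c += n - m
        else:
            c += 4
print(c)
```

n=3,m=3: not 3>3, c = 0+4 = 4
n=3,m=4: not 3>4, c = 4+4 = 8
n=3,m=5: not 3>5, c = 8+4 = 12
n=4,m=3: 4>3, c = 12+1 = 13
n=4,m=4: not 4>4, c = 13+4 = 17
n=4,m=5: not 4>5, c = 17+4 = 21
n=5,m=3: 5>3, c = 21+2 = 23
n=5,m=4: 5>4, c = 23+1 = 24
n=5,m=5: not 5>5, c = 24+4 = 28
n=6,m=3: 6>3, c = 28+3 = 31
n=6,m=4: 6>4, c = 31+2 = 33
n=6,m=5: 6>5, c = 33+1 = 34
n=7,m=3: 7>3, c = 34+4 = 38
n=7,m=4: 7>4, c = 38+3 = 41
n=7,m=5: 7>5, c = 41+2 = 43

43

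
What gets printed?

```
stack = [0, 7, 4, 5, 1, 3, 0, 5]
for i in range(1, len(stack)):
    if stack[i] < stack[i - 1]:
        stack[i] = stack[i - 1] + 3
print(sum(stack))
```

i=1: 7>=0, unchanged → [0, 7, 4, 5, 1, 3, 0, 5]
i=2: 4<7, stack[2] = 7+3 = 10 → [0, 7, 10, 5, 1, 3, 0, 5]
i=3: 5<10, stack[3] = 10+3 = 13 → [0, 7, 10, 13, 1, 3, 0, 5]
i=4: 1<13, stack[4] = 13+3 = 16 → [0, 7, 10, 13, 16, 3, 0, 5]
i=5: 3<16, stack[5] = 16+3 = 19 → [0, 7, 10, 13, 16, 19, 0, 5]
i=6: 0<19, stack[6] = 19+3 = 22 → [0, 7, 10, 13, 16, 19, 22, 5]
i=7: 5<22, stack[7] = 22+3 = 25 → [0, 7, 10, 13, 16, 19, 22, 25]
sum = 112

112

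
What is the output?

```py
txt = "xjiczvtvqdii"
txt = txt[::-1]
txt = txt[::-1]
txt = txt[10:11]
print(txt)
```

reverse → 'iidqvtvzcijx'
reverse → 'xjiczvtvqdii'
slice [10:11] → 'i'

i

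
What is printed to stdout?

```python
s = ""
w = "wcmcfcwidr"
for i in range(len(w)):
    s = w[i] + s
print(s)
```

i=0: prepend 'w' → 'w'
i=1: prepend 'c' → 'cw'
i=2: prepend 'm' → 'mcw'
i=3: prepend 'c' → 'cmcw'
i=4: prepend 'f' → 'fcmcw'
i=5: prepend 'c' → 'cfcmcw'
i=6: prepend 'w' → 'wcfcmcw'
i=7: prepend 'i' → 'iwcfcmcw'
i=8: prepend 'd' → 'diwcfcmcw'
i=9: prepend 'r' → 'rdiwcfcmcw'

rdiwcfcmcw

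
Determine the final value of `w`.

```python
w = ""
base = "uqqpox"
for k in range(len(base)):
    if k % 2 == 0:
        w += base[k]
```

'uqo'

k=0: add 'u' → 'u'
k=1: skip
k=2: add 'q' → 'uq'
k=3: skip
k=4: add 'o' → 'uqo'
k=5: skip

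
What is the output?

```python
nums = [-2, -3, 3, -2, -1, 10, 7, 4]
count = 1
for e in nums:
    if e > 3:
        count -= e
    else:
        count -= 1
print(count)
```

-25

e=-2: not >3, count = 1-1 = 0
e=-3: not >3, count = 0-1 = -1
e=3: not >3, count = (-1)-1 = -2
e=-2: not >3, count = (-2)-1 = -3
e=-1: not >3, count = (-3)-1 = -4
e=10: >3, count = (-4)-10 = -14
e=7: >3, count = (-14)-7 = -21
e=4: >3, count = (-21)-4 = -25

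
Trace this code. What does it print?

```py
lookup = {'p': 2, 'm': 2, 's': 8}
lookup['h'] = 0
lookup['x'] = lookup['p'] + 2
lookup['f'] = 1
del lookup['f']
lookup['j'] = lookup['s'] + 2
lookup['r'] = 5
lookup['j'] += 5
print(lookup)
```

{'p': 2, 'm': 2, 's': 8, 'h': 0, 'x': 4, 'j': 15, 'r': 5}

lookup['h'] = 0 → {'p': 2, 'm': 2, 's': 8, 'h': 0}
lookup['x'] = lookup['p']+2 = 4 → {'p': 2, 'm': 2, 's': 8, 'h': 0, 'x': 4}
lookup['f'] = 1 → {'p': 2, 'm': 2, 's': 8, 'h': 0, 'x': 4, 'f': 1}
del 'f' → {'p': 2, 'm': 2, 's': 8, 'h': 0, 'x': 4}
lookup['j'] = lookup['s']+2 = 10 → {'p': 2, 'm': 2, 's': 8, 'h': 0, 'x': 4, 'j': 10}
lookup['r'] = 5 → {'p': 2, 'm': 2, 's': 8, 'h': 0, 'x': 4, 'j': 10, 'r': 5}
lookup['j'] = 10+5 = 15 → {'p': 2, 'm': 2, 's': 8, 'h': 0, 'x': 4, 'j': 15, 'r': 5}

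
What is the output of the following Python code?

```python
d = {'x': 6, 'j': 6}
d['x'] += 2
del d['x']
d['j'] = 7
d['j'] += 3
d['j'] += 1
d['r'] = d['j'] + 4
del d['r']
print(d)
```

{'j': 11}

d['x'] = 6+2 = 8 → {'x': 8, 'j': 6}
del 'x' → {'j': 6}
d['j'] = 7 → {'j': 7}
d['j'] = 7+3 = 10 → {'j': 10}
d['j'] = 10+1 = 11 → {'j': 11}
d['r'] = d['j']+4 = 15 → {'j': 11, 'r': 15}
del 'r' → {'j': 11}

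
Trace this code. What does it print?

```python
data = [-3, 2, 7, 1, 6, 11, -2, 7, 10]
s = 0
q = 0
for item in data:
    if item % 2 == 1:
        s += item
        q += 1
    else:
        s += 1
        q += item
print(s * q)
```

item=-3: odd, s = 0+(-3) = -3; q=1
item=2: not odd, s = (-3)+1 = -2; q=3
item=7: odd, s = (-2)+7 = 5; q=4
item=1: odd, s = 5+1 = 6; q=5
item=6: not odd, s = 6+1 = 7; q=11
item=11: odd, s = 7+11 = 18; q=12
item=-2: not odd, s = 18+1 = 19; q=10
item=7: odd, s = 19+7 = 26; q=11
item=10: not odd, s = 26+1 = 27; q=21
s*q = 27*21 = 567

567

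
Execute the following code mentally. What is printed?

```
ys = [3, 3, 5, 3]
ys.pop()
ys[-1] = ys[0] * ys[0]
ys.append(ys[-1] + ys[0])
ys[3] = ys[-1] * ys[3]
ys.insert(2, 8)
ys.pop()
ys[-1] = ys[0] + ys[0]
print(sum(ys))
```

20

pop() removes 3 → [3, 3, 5]
ys[-1] = ys[0]*ys[0] = 3*3 = 9 → [3, 3, 9]
append ys[-1]+ys[0] = 9+3 = 12 → [3, 3, 9, 12]
ys[3] = ys[-1]*ys[3] = 12*12 = 144 → [3, 3, 9, 144]
insert 8 at 2 → [3, 3, 8, 9, 144]
pop() removes 144 → [3, 3, 8, 9]
ys[-1] = ys[0]+ys[0] = 3+3 = 6 → [3, 3, 8, 6]
sum = 20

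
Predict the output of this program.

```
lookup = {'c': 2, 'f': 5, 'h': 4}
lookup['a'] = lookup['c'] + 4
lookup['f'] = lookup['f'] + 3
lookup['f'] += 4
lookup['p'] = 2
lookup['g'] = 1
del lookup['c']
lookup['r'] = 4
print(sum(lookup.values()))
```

lookup['a'] = lookup['c']+4 = 6 → {'c': 2, 'f': 5, 'h': 4, 'a': 6}
lookup['f'] = lookup['f']+3 = 8 → {'c': 2, 'f': 8, 'h': 4, 'a': 6}
lookup['f'] = 8+4 = 12 → {'c': 2, 'f': 12, 'h': 4, 'a': 6}
lookup['p'] = 2 → {'c': 2, 'f': 12, 'h': 4, 'a': 6, 'p': 2}
lookup['g'] = 1 → {'c': 2, 'f': 12, 'h': 4, 'a': 6, 'p': 2, 'g': 1}
del 'c' → {'f': 12, 'h': 4, 'a': 6, 'p': 2, 'g': 1}
lookup['r'] = 4 → {'f': 12, 'h': 4, 'a': 6, 'p': 2, 'g': 1, 'r': 4}
sum of values = 29

29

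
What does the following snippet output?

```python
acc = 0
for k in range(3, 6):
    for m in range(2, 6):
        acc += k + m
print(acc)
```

90

k=3,m=2: acc = 0+5 = 5
k=3,m=3: acc = 5+6 = 11
k=3,m=4: acc = 11+7 = 18
k=3,m=5: acc = 18+8 = 26
k=4,m=2: acc = 26+6 = 32
k=4,m=3: acc = 32+7 = 39
k=4,m=4: acc = 39+8 = 47
k=4,m=5: acc = 47+9 = 56
k=5,m=2: acc = 56+7 = 63
k=5,m=3: acc = 63+8 = 71
k=5,m=4: acc = 71+9 = 80
k=5,m=5: acc = 80+10 = 90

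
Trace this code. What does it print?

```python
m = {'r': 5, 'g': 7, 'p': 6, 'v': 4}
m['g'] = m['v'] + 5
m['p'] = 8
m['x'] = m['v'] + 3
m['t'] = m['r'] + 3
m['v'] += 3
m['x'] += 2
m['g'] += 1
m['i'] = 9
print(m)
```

m['g'] = m['v']+5 = 9 → {'r': 5, 'g': 9, 'p': 6, 'v': 4}
m['p'] = 8 → {'r': 5, 'g': 9, 'p': 8, 'v': 4}
m['x'] = m['v']+3 = 7 → {'r': 5, 'g': 9, 'p': 8, 'v': 4, 'x': 7}
m['t'] = m['r']+3 = 8 → {'r': 5, 'g': 9, 'p': 8, 'v': 4, 'x': 7, 't': 8}
m['v'] = 4+3 = 7 → {'r': 5, 'g': 9, 'p': 8, 'v': 7, 'x': 7, 't': 8}
m['x'] = 7+2 = 9 → {'r': 5, 'g': 9, 'p': 8, 'v': 7, 'x': 9, 't': 8}
m['g'] = 9+1 = 10 → {'r': 5, 'g': 10, 'p': 8, 'v': 7, 'x': 9, 't': 8}
m['i'] = 9 → {'r': 5, 'g': 10, 'p': 8, 'v': 7, 'x': 9, 't': 8, 'i': 9}

{'r': 5, 'g': 10, 'p': 8, 'v': 7, 'x': 9, 't': 8, 'i': 9}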